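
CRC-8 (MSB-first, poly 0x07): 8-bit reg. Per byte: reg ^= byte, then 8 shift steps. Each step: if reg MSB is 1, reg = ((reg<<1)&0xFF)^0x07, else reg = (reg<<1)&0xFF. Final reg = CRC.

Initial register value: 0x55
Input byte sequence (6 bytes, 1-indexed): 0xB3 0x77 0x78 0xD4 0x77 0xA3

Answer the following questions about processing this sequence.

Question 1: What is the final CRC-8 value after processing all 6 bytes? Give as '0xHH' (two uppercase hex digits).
After byte 1 (0xB3): reg=0xBC
After byte 2 (0x77): reg=0x7F
After byte 3 (0x78): reg=0x15
After byte 4 (0xD4): reg=0x49
After byte 5 (0x77): reg=0xBA
After byte 6 (0xA3): reg=0x4F

Answer: 0x4F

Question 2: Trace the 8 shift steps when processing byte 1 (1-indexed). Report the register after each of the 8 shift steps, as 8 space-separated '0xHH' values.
Answer: 0xCB 0x91 0x25 0x4A 0x94 0x2F 0x5E 0xBC

Derivation:
Register before byte 1: 0x55
After XOR with byte 0xB3: 0xE6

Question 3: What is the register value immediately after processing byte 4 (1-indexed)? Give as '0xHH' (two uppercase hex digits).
After byte 1 (0xB3): reg=0xBC
After byte 2 (0x77): reg=0x7F
After byte 3 (0x78): reg=0x15
After byte 4 (0xD4): reg=0x49

Answer: 0x49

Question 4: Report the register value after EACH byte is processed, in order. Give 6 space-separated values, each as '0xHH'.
0xBC 0x7F 0x15 0x49 0xBA 0x4F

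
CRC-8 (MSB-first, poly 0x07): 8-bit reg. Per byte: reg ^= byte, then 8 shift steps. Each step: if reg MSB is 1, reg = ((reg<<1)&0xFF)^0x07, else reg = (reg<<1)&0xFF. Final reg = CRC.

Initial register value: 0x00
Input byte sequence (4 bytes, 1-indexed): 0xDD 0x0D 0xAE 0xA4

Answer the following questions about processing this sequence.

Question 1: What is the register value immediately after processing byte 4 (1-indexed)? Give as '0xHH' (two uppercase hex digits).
Answer: 0x19

Derivation:
After byte 1 (0xDD): reg=0x1D
After byte 2 (0x0D): reg=0x70
After byte 3 (0xAE): reg=0x14
After byte 4 (0xA4): reg=0x19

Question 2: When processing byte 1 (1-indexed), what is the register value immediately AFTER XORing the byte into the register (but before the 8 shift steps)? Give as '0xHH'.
Register before byte 1: 0x00
Byte 1: 0xDD
0x00 XOR 0xDD = 0xDD

Answer: 0xDD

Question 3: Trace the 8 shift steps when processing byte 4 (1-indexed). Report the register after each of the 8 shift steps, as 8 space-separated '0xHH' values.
Answer: 0x67 0xCE 0x9B 0x31 0x62 0xC4 0x8F 0x19

Derivation:
After byte 1 (0xDD): reg=0x1D
After byte 2 (0x0D): reg=0x70
After byte 3 (0xAE): reg=0x14
Register before byte 4: 0x14
After XOR with byte 0xA4: 0xB0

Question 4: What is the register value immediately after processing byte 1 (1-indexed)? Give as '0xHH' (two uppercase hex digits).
Answer: 0x1D

Derivation:
After byte 1 (0xDD): reg=0x1D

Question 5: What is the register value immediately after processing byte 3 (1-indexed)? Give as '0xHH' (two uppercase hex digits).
After byte 1 (0xDD): reg=0x1D
After byte 2 (0x0D): reg=0x70
After byte 3 (0xAE): reg=0x14

Answer: 0x14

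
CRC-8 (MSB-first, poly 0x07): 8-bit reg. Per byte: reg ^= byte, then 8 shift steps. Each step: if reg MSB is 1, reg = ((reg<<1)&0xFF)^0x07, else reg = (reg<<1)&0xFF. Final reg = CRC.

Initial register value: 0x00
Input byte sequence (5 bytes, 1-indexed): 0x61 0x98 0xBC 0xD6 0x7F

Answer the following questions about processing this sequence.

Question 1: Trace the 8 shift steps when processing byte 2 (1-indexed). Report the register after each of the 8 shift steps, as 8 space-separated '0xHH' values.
Answer: 0x77 0xEE 0xDB 0xB1 0x65 0xCA 0x93 0x21

Derivation:
After byte 1 (0x61): reg=0x20
Register before byte 2: 0x20
After XOR with byte 0x98: 0xB8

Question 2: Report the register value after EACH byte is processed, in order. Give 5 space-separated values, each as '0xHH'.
0x20 0x21 0xDA 0x24 0x86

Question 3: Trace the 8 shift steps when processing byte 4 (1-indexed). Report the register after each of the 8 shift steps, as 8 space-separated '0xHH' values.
Answer: 0x18 0x30 0x60 0xC0 0x87 0x09 0x12 0x24

Derivation:
After byte 1 (0x61): reg=0x20
After byte 2 (0x98): reg=0x21
After byte 3 (0xBC): reg=0xDA
Register before byte 4: 0xDA
After XOR with byte 0xD6: 0x0C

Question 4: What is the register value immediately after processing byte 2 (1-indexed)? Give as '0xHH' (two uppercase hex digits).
After byte 1 (0x61): reg=0x20
After byte 2 (0x98): reg=0x21

Answer: 0x21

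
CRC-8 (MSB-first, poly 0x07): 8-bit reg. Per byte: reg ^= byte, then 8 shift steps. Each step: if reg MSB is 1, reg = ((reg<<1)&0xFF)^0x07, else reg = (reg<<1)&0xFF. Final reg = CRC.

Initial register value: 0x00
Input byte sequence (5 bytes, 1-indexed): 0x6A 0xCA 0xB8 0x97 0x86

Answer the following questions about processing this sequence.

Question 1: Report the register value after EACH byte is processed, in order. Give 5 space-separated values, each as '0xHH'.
0x11 0x0F 0x0C 0xC8 0xED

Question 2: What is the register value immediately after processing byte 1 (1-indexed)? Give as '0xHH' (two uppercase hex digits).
Answer: 0x11

Derivation:
After byte 1 (0x6A): reg=0x11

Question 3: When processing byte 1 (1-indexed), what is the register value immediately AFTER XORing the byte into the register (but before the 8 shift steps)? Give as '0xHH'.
Answer: 0x6A

Derivation:
Register before byte 1: 0x00
Byte 1: 0x6A
0x00 XOR 0x6A = 0x6A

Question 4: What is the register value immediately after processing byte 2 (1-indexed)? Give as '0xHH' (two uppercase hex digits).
After byte 1 (0x6A): reg=0x11
After byte 2 (0xCA): reg=0x0F

Answer: 0x0F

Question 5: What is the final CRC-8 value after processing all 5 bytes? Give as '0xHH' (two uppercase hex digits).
Answer: 0xED

Derivation:
After byte 1 (0x6A): reg=0x11
After byte 2 (0xCA): reg=0x0F
After byte 3 (0xB8): reg=0x0C
After byte 4 (0x97): reg=0xC8
After byte 5 (0x86): reg=0xED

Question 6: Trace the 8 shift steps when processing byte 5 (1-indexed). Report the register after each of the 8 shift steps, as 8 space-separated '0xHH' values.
After byte 1 (0x6A): reg=0x11
After byte 2 (0xCA): reg=0x0F
After byte 3 (0xB8): reg=0x0C
After byte 4 (0x97): reg=0xC8
Register before byte 5: 0xC8
After XOR with byte 0x86: 0x4E

Answer: 0x9C 0x3F 0x7E 0xFC 0xFF 0xF9 0xF5 0xED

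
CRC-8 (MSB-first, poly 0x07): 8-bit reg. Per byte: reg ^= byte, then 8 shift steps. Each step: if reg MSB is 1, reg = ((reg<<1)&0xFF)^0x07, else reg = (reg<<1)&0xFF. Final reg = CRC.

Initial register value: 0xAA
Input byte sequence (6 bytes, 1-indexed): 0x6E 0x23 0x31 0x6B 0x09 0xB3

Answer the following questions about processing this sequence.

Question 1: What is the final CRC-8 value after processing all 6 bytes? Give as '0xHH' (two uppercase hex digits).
After byte 1 (0x6E): reg=0x52
After byte 2 (0x23): reg=0x50
After byte 3 (0x31): reg=0x20
After byte 4 (0x6B): reg=0xF6
After byte 5 (0x09): reg=0xF3
After byte 6 (0xB3): reg=0xC7

Answer: 0xC7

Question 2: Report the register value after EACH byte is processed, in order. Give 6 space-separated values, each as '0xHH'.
0x52 0x50 0x20 0xF6 0xF3 0xC7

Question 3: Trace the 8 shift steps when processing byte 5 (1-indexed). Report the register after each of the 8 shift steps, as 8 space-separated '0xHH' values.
Answer: 0xF9 0xF5 0xED 0xDD 0xBD 0x7D 0xFA 0xF3

Derivation:
After byte 1 (0x6E): reg=0x52
After byte 2 (0x23): reg=0x50
After byte 3 (0x31): reg=0x20
After byte 4 (0x6B): reg=0xF6
Register before byte 5: 0xF6
After XOR with byte 0x09: 0xFF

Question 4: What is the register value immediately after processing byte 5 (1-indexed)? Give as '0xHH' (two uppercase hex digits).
Answer: 0xF3

Derivation:
After byte 1 (0x6E): reg=0x52
After byte 2 (0x23): reg=0x50
After byte 3 (0x31): reg=0x20
After byte 4 (0x6B): reg=0xF6
After byte 5 (0x09): reg=0xF3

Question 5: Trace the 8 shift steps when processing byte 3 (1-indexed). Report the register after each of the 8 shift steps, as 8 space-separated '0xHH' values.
After byte 1 (0x6E): reg=0x52
After byte 2 (0x23): reg=0x50
Register before byte 3: 0x50
After XOR with byte 0x31: 0x61

Answer: 0xC2 0x83 0x01 0x02 0x04 0x08 0x10 0x20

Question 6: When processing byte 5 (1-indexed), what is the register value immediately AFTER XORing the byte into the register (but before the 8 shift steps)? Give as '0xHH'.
Answer: 0xFF

Derivation:
Register before byte 5: 0xF6
Byte 5: 0x09
0xF6 XOR 0x09 = 0xFF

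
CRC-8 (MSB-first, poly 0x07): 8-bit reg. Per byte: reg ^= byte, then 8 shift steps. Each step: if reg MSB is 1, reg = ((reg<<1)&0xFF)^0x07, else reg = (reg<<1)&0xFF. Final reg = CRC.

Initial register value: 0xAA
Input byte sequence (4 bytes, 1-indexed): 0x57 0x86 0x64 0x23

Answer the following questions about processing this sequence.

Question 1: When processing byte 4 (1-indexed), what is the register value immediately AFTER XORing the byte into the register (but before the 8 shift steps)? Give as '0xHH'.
Answer: 0x2D

Derivation:
Register before byte 4: 0x0E
Byte 4: 0x23
0x0E XOR 0x23 = 0x2D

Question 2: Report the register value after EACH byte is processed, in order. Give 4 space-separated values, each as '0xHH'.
0xFD 0x66 0x0E 0xC3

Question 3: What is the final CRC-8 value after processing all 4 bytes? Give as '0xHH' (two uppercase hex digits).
After byte 1 (0x57): reg=0xFD
After byte 2 (0x86): reg=0x66
After byte 3 (0x64): reg=0x0E
After byte 4 (0x23): reg=0xC3

Answer: 0xC3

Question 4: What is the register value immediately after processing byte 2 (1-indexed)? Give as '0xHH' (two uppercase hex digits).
Answer: 0x66

Derivation:
After byte 1 (0x57): reg=0xFD
After byte 2 (0x86): reg=0x66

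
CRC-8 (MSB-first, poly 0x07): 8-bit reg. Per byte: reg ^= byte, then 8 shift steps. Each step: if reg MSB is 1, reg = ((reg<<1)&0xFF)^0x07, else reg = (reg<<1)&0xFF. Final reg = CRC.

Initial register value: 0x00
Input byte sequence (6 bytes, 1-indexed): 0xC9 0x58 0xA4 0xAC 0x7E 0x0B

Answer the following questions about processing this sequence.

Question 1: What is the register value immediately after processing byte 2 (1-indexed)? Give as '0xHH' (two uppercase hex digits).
Answer: 0xDF

Derivation:
After byte 1 (0xC9): reg=0x71
After byte 2 (0x58): reg=0xDF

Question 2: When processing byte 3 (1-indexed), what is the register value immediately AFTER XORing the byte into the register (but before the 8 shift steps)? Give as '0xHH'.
Register before byte 3: 0xDF
Byte 3: 0xA4
0xDF XOR 0xA4 = 0x7B

Answer: 0x7B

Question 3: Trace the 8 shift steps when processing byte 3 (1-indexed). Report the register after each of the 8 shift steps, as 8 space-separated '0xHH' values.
After byte 1 (0xC9): reg=0x71
After byte 2 (0x58): reg=0xDF
Register before byte 3: 0xDF
After XOR with byte 0xA4: 0x7B

Answer: 0xF6 0xEB 0xD1 0xA5 0x4D 0x9A 0x33 0x66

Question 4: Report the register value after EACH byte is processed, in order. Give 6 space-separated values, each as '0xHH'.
0x71 0xDF 0x66 0x78 0x12 0x4F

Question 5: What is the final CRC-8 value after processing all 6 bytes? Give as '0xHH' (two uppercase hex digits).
Answer: 0x4F

Derivation:
After byte 1 (0xC9): reg=0x71
After byte 2 (0x58): reg=0xDF
After byte 3 (0xA4): reg=0x66
After byte 4 (0xAC): reg=0x78
After byte 5 (0x7E): reg=0x12
After byte 6 (0x0B): reg=0x4F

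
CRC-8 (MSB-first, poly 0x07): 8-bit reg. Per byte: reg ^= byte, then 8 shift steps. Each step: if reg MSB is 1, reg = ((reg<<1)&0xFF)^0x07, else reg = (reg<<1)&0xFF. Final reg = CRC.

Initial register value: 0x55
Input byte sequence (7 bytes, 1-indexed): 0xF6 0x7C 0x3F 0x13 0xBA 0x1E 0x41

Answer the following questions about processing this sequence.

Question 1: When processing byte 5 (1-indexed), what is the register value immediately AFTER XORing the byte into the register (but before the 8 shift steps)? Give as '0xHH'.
Answer: 0xA1

Derivation:
Register before byte 5: 0x1B
Byte 5: 0xBA
0x1B XOR 0xBA = 0xA1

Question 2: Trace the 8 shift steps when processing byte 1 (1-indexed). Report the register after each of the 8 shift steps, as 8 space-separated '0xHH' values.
Answer: 0x41 0x82 0x03 0x06 0x0C 0x18 0x30 0x60

Derivation:
Register before byte 1: 0x55
After XOR with byte 0xF6: 0xA3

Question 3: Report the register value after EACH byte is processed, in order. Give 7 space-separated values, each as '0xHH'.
0x60 0x54 0x16 0x1B 0x6E 0x57 0x62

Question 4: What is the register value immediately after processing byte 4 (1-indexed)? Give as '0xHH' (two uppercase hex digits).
After byte 1 (0xF6): reg=0x60
After byte 2 (0x7C): reg=0x54
After byte 3 (0x3F): reg=0x16
After byte 4 (0x13): reg=0x1B

Answer: 0x1B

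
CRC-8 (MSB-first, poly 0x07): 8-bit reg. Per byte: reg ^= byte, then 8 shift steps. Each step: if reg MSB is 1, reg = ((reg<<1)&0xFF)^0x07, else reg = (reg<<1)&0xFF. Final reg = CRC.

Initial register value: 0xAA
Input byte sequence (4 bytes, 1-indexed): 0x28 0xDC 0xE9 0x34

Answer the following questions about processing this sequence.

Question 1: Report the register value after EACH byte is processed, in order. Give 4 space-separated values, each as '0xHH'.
0x87 0x86 0x0A 0xBA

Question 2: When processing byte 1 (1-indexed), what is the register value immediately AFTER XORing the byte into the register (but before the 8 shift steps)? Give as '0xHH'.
Answer: 0x82

Derivation:
Register before byte 1: 0xAA
Byte 1: 0x28
0xAA XOR 0x28 = 0x82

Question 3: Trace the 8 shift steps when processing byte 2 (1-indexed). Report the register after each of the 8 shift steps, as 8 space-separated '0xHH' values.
After byte 1 (0x28): reg=0x87
Register before byte 2: 0x87
After XOR with byte 0xDC: 0x5B

Answer: 0xB6 0x6B 0xD6 0xAB 0x51 0xA2 0x43 0x86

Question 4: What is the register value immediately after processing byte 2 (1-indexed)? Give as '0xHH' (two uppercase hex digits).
Answer: 0x86

Derivation:
After byte 1 (0x28): reg=0x87
After byte 2 (0xDC): reg=0x86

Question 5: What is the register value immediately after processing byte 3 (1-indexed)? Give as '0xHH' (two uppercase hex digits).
After byte 1 (0x28): reg=0x87
After byte 2 (0xDC): reg=0x86
After byte 3 (0xE9): reg=0x0A

Answer: 0x0A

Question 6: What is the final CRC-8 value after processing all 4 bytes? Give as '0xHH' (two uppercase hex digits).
After byte 1 (0x28): reg=0x87
After byte 2 (0xDC): reg=0x86
After byte 3 (0xE9): reg=0x0A
After byte 4 (0x34): reg=0xBA

Answer: 0xBA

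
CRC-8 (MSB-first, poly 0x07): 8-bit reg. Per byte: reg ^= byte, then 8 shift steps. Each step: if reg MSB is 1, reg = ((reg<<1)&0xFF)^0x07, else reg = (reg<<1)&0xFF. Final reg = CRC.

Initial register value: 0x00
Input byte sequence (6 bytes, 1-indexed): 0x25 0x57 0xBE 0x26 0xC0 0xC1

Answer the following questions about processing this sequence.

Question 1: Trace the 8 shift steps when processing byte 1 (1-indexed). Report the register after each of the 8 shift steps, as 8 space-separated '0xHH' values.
Answer: 0x4A 0x94 0x2F 0x5E 0xBC 0x7F 0xFE 0xFB

Derivation:
Register before byte 1: 0x00
After XOR with byte 0x25: 0x25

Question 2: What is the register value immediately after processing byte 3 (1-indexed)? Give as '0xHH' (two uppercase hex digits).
After byte 1 (0x25): reg=0xFB
After byte 2 (0x57): reg=0x4D
After byte 3 (0xBE): reg=0xD7

Answer: 0xD7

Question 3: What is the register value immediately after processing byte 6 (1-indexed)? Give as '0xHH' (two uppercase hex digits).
After byte 1 (0x25): reg=0xFB
After byte 2 (0x57): reg=0x4D
After byte 3 (0xBE): reg=0xD7
After byte 4 (0x26): reg=0xD9
After byte 5 (0xC0): reg=0x4F
After byte 6 (0xC1): reg=0xA3

Answer: 0xA3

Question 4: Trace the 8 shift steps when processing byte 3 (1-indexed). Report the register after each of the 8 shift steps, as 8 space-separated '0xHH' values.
Answer: 0xE1 0xC5 0x8D 0x1D 0x3A 0x74 0xE8 0xD7

Derivation:
After byte 1 (0x25): reg=0xFB
After byte 2 (0x57): reg=0x4D
Register before byte 3: 0x4D
After XOR with byte 0xBE: 0xF3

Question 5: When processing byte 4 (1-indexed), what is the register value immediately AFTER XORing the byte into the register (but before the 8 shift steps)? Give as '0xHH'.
Answer: 0xF1

Derivation:
Register before byte 4: 0xD7
Byte 4: 0x26
0xD7 XOR 0x26 = 0xF1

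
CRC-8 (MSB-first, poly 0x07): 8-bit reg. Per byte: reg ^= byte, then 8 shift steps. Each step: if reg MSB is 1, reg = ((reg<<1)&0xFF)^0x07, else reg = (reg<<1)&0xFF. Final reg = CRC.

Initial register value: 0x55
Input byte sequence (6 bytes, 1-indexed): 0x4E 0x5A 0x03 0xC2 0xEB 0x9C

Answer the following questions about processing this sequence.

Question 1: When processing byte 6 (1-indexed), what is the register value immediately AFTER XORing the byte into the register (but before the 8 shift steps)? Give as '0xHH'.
Answer: 0x94

Derivation:
Register before byte 6: 0x08
Byte 6: 0x9C
0x08 XOR 0x9C = 0x94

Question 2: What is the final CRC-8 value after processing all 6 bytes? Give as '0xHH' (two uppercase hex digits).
After byte 1 (0x4E): reg=0x41
After byte 2 (0x5A): reg=0x41
After byte 3 (0x03): reg=0xC9
After byte 4 (0xC2): reg=0x31
After byte 5 (0xEB): reg=0x08
After byte 6 (0x9C): reg=0xE5

Answer: 0xE5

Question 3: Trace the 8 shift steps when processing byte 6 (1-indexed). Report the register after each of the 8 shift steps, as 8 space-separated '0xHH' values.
Answer: 0x2F 0x5E 0xBC 0x7F 0xFE 0xFB 0xF1 0xE5

Derivation:
After byte 1 (0x4E): reg=0x41
After byte 2 (0x5A): reg=0x41
After byte 3 (0x03): reg=0xC9
After byte 4 (0xC2): reg=0x31
After byte 5 (0xEB): reg=0x08
Register before byte 6: 0x08
After XOR with byte 0x9C: 0x94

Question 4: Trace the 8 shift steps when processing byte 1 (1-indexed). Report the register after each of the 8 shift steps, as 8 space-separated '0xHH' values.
Register before byte 1: 0x55
After XOR with byte 0x4E: 0x1B

Answer: 0x36 0x6C 0xD8 0xB7 0x69 0xD2 0xA3 0x41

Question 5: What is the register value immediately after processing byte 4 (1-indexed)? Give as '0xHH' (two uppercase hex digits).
After byte 1 (0x4E): reg=0x41
After byte 2 (0x5A): reg=0x41
After byte 3 (0x03): reg=0xC9
After byte 4 (0xC2): reg=0x31

Answer: 0x31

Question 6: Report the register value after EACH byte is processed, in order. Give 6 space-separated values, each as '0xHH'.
0x41 0x41 0xC9 0x31 0x08 0xE5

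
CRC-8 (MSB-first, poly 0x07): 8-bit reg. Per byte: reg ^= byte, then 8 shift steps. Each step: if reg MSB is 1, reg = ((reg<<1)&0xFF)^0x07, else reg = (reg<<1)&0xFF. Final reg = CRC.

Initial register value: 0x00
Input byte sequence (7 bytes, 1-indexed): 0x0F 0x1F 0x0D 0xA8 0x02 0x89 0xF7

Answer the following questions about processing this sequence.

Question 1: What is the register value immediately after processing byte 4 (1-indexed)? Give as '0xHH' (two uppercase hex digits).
After byte 1 (0x0F): reg=0x2D
After byte 2 (0x1F): reg=0x9E
After byte 3 (0x0D): reg=0xF0
After byte 4 (0xA8): reg=0x8F

Answer: 0x8F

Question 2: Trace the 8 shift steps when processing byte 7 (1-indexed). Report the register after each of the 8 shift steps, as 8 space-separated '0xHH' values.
After byte 1 (0x0F): reg=0x2D
After byte 2 (0x1F): reg=0x9E
After byte 3 (0x0D): reg=0xF0
After byte 4 (0xA8): reg=0x8F
After byte 5 (0x02): reg=0xAA
After byte 6 (0x89): reg=0xE9
Register before byte 7: 0xE9
After XOR with byte 0xF7: 0x1E

Answer: 0x3C 0x78 0xF0 0xE7 0xC9 0x95 0x2D 0x5A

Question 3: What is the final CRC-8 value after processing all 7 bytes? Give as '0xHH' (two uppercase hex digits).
After byte 1 (0x0F): reg=0x2D
After byte 2 (0x1F): reg=0x9E
After byte 3 (0x0D): reg=0xF0
After byte 4 (0xA8): reg=0x8F
After byte 5 (0x02): reg=0xAA
After byte 6 (0x89): reg=0xE9
After byte 7 (0xF7): reg=0x5A

Answer: 0x5A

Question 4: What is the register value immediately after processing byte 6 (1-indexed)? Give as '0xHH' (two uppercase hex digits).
After byte 1 (0x0F): reg=0x2D
After byte 2 (0x1F): reg=0x9E
After byte 3 (0x0D): reg=0xF0
After byte 4 (0xA8): reg=0x8F
After byte 5 (0x02): reg=0xAA
After byte 6 (0x89): reg=0xE9

Answer: 0xE9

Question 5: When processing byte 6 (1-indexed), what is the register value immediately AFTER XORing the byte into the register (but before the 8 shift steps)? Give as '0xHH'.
Answer: 0x23

Derivation:
Register before byte 6: 0xAA
Byte 6: 0x89
0xAA XOR 0x89 = 0x23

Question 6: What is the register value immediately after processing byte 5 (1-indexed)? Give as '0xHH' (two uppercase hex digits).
After byte 1 (0x0F): reg=0x2D
After byte 2 (0x1F): reg=0x9E
After byte 3 (0x0D): reg=0xF0
After byte 4 (0xA8): reg=0x8F
After byte 5 (0x02): reg=0xAA

Answer: 0xAA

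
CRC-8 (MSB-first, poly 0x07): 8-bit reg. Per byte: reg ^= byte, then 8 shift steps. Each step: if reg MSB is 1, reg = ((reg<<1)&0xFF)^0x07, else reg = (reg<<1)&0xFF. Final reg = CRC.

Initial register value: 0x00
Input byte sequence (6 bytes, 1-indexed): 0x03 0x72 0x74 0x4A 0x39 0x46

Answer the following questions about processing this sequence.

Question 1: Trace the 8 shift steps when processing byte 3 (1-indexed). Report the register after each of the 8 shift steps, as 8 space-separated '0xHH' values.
After byte 1 (0x03): reg=0x09
After byte 2 (0x72): reg=0x66
Register before byte 3: 0x66
After XOR with byte 0x74: 0x12

Answer: 0x24 0x48 0x90 0x27 0x4E 0x9C 0x3F 0x7E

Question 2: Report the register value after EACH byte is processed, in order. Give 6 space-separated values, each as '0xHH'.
0x09 0x66 0x7E 0x8C 0x02 0xDB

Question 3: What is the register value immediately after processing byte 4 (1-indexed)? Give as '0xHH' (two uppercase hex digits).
Answer: 0x8C

Derivation:
After byte 1 (0x03): reg=0x09
After byte 2 (0x72): reg=0x66
After byte 3 (0x74): reg=0x7E
After byte 4 (0x4A): reg=0x8C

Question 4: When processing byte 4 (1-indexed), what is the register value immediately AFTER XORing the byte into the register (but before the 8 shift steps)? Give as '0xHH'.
Register before byte 4: 0x7E
Byte 4: 0x4A
0x7E XOR 0x4A = 0x34

Answer: 0x34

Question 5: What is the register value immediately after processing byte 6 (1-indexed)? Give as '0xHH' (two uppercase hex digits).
After byte 1 (0x03): reg=0x09
After byte 2 (0x72): reg=0x66
After byte 3 (0x74): reg=0x7E
After byte 4 (0x4A): reg=0x8C
After byte 5 (0x39): reg=0x02
After byte 6 (0x46): reg=0xDB

Answer: 0xDB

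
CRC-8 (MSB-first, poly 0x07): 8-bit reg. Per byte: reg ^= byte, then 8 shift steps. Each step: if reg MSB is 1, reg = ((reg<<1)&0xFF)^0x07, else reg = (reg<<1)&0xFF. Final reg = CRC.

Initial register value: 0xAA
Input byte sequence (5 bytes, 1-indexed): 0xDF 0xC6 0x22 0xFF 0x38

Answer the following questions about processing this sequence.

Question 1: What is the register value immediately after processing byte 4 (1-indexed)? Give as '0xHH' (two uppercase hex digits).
After byte 1 (0xDF): reg=0x4C
After byte 2 (0xC6): reg=0xBF
After byte 3 (0x22): reg=0xDA
After byte 4 (0xFF): reg=0xFB

Answer: 0xFB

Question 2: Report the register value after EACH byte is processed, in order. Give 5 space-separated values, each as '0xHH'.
0x4C 0xBF 0xDA 0xFB 0x47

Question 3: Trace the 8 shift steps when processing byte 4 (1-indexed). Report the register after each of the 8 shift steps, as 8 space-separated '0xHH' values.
After byte 1 (0xDF): reg=0x4C
After byte 2 (0xC6): reg=0xBF
After byte 3 (0x22): reg=0xDA
Register before byte 4: 0xDA
After XOR with byte 0xFF: 0x25

Answer: 0x4A 0x94 0x2F 0x5E 0xBC 0x7F 0xFE 0xFB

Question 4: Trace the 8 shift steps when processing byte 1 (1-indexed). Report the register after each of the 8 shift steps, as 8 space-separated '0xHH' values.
Register before byte 1: 0xAA
After XOR with byte 0xDF: 0x75

Answer: 0xEA 0xD3 0xA1 0x45 0x8A 0x13 0x26 0x4C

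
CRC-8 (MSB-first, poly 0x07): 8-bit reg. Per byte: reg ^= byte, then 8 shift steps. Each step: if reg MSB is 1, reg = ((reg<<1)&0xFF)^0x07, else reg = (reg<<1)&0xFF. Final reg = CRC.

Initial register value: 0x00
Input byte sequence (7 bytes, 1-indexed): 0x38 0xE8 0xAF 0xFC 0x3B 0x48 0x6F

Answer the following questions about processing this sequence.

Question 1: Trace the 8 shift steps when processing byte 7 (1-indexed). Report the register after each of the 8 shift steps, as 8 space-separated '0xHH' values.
Answer: 0x1D 0x3A 0x74 0xE8 0xD7 0xA9 0x55 0xAA

Derivation:
After byte 1 (0x38): reg=0xA8
After byte 2 (0xE8): reg=0xC7
After byte 3 (0xAF): reg=0x1F
After byte 4 (0xFC): reg=0xA7
After byte 5 (0x3B): reg=0xDD
After byte 6 (0x48): reg=0xE2
Register before byte 7: 0xE2
After XOR with byte 0x6F: 0x8D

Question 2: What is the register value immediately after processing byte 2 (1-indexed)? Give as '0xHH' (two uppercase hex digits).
After byte 1 (0x38): reg=0xA8
After byte 2 (0xE8): reg=0xC7

Answer: 0xC7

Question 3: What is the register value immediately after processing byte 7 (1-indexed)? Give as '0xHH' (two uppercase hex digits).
After byte 1 (0x38): reg=0xA8
After byte 2 (0xE8): reg=0xC7
After byte 3 (0xAF): reg=0x1F
After byte 4 (0xFC): reg=0xA7
After byte 5 (0x3B): reg=0xDD
After byte 6 (0x48): reg=0xE2
After byte 7 (0x6F): reg=0xAA

Answer: 0xAA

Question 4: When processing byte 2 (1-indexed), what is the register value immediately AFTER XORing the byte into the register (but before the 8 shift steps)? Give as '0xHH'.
Register before byte 2: 0xA8
Byte 2: 0xE8
0xA8 XOR 0xE8 = 0x40

Answer: 0x40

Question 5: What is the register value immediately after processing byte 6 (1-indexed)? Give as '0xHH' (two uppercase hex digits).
After byte 1 (0x38): reg=0xA8
After byte 2 (0xE8): reg=0xC7
After byte 3 (0xAF): reg=0x1F
After byte 4 (0xFC): reg=0xA7
After byte 5 (0x3B): reg=0xDD
After byte 6 (0x48): reg=0xE2

Answer: 0xE2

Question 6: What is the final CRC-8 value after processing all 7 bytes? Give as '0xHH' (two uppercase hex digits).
Answer: 0xAA

Derivation:
After byte 1 (0x38): reg=0xA8
After byte 2 (0xE8): reg=0xC7
After byte 3 (0xAF): reg=0x1F
After byte 4 (0xFC): reg=0xA7
After byte 5 (0x3B): reg=0xDD
After byte 6 (0x48): reg=0xE2
After byte 7 (0x6F): reg=0xAA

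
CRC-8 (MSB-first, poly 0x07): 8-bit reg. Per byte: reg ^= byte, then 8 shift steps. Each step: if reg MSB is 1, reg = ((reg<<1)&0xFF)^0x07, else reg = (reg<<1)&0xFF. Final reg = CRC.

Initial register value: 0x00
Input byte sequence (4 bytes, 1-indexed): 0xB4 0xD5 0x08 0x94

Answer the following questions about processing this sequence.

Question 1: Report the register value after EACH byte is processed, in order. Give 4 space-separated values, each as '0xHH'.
0x05 0x3E 0x82 0x62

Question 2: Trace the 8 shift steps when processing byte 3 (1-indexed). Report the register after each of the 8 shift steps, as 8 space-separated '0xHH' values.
Answer: 0x6C 0xD8 0xB7 0x69 0xD2 0xA3 0x41 0x82

Derivation:
After byte 1 (0xB4): reg=0x05
After byte 2 (0xD5): reg=0x3E
Register before byte 3: 0x3E
After XOR with byte 0x08: 0x36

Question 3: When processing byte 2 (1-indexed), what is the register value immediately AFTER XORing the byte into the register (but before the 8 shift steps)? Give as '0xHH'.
Answer: 0xD0

Derivation:
Register before byte 2: 0x05
Byte 2: 0xD5
0x05 XOR 0xD5 = 0xD0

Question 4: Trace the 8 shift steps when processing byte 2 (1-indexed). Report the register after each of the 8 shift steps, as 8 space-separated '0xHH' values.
After byte 1 (0xB4): reg=0x05
Register before byte 2: 0x05
After XOR with byte 0xD5: 0xD0

Answer: 0xA7 0x49 0x92 0x23 0x46 0x8C 0x1F 0x3E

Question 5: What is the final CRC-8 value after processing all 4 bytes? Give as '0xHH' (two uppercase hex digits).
After byte 1 (0xB4): reg=0x05
After byte 2 (0xD5): reg=0x3E
After byte 3 (0x08): reg=0x82
After byte 4 (0x94): reg=0x62

Answer: 0x62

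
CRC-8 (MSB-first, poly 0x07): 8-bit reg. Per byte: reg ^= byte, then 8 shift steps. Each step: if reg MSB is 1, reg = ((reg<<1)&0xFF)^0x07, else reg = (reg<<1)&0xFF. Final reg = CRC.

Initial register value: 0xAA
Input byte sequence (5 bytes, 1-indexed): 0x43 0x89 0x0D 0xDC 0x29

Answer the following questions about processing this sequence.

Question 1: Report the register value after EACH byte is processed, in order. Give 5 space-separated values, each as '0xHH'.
0x91 0x48 0xDC 0x00 0xDF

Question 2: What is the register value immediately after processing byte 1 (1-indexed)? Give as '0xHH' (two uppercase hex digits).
After byte 1 (0x43): reg=0x91

Answer: 0x91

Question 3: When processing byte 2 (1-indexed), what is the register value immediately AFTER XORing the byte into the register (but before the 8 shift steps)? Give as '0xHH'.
Register before byte 2: 0x91
Byte 2: 0x89
0x91 XOR 0x89 = 0x18

Answer: 0x18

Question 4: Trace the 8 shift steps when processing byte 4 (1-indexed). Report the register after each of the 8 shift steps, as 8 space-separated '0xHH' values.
After byte 1 (0x43): reg=0x91
After byte 2 (0x89): reg=0x48
After byte 3 (0x0D): reg=0xDC
Register before byte 4: 0xDC
After XOR with byte 0xDC: 0x00

Answer: 0x00 0x00 0x00 0x00 0x00 0x00 0x00 0x00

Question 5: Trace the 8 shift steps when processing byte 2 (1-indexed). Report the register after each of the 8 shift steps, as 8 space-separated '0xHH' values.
After byte 1 (0x43): reg=0x91
Register before byte 2: 0x91
After XOR with byte 0x89: 0x18

Answer: 0x30 0x60 0xC0 0x87 0x09 0x12 0x24 0x48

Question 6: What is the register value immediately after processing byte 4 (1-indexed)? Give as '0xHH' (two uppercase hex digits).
After byte 1 (0x43): reg=0x91
After byte 2 (0x89): reg=0x48
After byte 3 (0x0D): reg=0xDC
After byte 4 (0xDC): reg=0x00

Answer: 0x00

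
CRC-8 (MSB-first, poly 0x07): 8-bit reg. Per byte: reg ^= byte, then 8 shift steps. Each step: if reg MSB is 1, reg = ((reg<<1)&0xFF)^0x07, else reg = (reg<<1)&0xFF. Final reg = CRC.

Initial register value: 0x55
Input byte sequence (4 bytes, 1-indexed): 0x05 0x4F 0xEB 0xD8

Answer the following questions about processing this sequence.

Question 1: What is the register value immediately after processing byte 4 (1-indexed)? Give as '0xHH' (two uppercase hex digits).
Answer: 0xEF

Derivation:
After byte 1 (0x05): reg=0xB7
After byte 2 (0x4F): reg=0xE6
After byte 3 (0xEB): reg=0x23
After byte 4 (0xD8): reg=0xEF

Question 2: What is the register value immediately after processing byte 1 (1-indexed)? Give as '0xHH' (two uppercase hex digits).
Answer: 0xB7

Derivation:
After byte 1 (0x05): reg=0xB7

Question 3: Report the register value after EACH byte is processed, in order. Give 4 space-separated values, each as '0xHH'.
0xB7 0xE6 0x23 0xEF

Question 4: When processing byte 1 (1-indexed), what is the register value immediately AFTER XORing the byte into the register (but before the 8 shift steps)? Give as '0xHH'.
Answer: 0x50

Derivation:
Register before byte 1: 0x55
Byte 1: 0x05
0x55 XOR 0x05 = 0x50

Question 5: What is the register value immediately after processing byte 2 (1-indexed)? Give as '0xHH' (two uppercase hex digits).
Answer: 0xE6

Derivation:
After byte 1 (0x05): reg=0xB7
After byte 2 (0x4F): reg=0xE6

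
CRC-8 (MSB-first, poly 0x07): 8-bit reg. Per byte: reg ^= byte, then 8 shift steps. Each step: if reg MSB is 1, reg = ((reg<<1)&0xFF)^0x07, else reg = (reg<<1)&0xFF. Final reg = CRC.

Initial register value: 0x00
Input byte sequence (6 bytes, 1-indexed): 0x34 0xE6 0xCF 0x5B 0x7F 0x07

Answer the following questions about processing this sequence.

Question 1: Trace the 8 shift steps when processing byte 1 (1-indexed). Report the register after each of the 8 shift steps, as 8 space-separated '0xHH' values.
Register before byte 1: 0x00
After XOR with byte 0x34: 0x34

Answer: 0x68 0xD0 0xA7 0x49 0x92 0x23 0x46 0x8C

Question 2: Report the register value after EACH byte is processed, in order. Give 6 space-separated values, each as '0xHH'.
0x8C 0x11 0x14 0xEA 0xE2 0xB5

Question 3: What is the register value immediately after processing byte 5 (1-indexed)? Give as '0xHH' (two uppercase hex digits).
After byte 1 (0x34): reg=0x8C
After byte 2 (0xE6): reg=0x11
After byte 3 (0xCF): reg=0x14
After byte 4 (0x5B): reg=0xEA
After byte 5 (0x7F): reg=0xE2

Answer: 0xE2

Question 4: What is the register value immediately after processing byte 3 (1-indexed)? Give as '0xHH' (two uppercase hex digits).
Answer: 0x14

Derivation:
After byte 1 (0x34): reg=0x8C
After byte 2 (0xE6): reg=0x11
After byte 3 (0xCF): reg=0x14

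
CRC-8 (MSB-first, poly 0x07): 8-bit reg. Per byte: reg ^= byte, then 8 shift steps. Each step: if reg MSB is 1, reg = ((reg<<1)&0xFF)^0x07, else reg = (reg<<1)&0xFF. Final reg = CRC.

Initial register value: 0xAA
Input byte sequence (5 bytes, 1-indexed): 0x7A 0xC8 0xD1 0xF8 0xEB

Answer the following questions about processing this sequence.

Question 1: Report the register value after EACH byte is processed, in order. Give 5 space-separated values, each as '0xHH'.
0x3E 0xCC 0x53 0x58 0x10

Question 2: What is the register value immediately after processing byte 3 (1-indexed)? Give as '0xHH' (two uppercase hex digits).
After byte 1 (0x7A): reg=0x3E
After byte 2 (0xC8): reg=0xCC
After byte 3 (0xD1): reg=0x53

Answer: 0x53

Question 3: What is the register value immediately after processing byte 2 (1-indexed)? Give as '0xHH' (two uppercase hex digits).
After byte 1 (0x7A): reg=0x3E
After byte 2 (0xC8): reg=0xCC

Answer: 0xCC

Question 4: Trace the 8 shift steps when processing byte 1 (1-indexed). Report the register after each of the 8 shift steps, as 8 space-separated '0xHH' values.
Register before byte 1: 0xAA
After XOR with byte 0x7A: 0xD0

Answer: 0xA7 0x49 0x92 0x23 0x46 0x8C 0x1F 0x3E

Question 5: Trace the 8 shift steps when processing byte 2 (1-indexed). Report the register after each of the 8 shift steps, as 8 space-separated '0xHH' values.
Answer: 0xEB 0xD1 0xA5 0x4D 0x9A 0x33 0x66 0xCC

Derivation:
After byte 1 (0x7A): reg=0x3E
Register before byte 2: 0x3E
After XOR with byte 0xC8: 0xF6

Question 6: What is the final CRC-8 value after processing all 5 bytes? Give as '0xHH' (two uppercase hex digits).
After byte 1 (0x7A): reg=0x3E
After byte 2 (0xC8): reg=0xCC
After byte 3 (0xD1): reg=0x53
After byte 4 (0xF8): reg=0x58
After byte 5 (0xEB): reg=0x10

Answer: 0x10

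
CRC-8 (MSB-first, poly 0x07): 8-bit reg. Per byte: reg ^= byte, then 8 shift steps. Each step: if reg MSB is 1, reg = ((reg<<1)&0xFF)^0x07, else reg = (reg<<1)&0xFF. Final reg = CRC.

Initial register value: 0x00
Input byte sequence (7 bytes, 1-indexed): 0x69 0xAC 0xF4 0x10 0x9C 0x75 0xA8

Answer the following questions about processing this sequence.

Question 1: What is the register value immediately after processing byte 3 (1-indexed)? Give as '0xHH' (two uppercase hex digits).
After byte 1 (0x69): reg=0x18
After byte 2 (0xAC): reg=0x05
After byte 3 (0xF4): reg=0xD9

Answer: 0xD9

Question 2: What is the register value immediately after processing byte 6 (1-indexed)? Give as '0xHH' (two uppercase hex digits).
Answer: 0xE6

Derivation:
After byte 1 (0x69): reg=0x18
After byte 2 (0xAC): reg=0x05
After byte 3 (0xF4): reg=0xD9
After byte 4 (0x10): reg=0x71
After byte 5 (0x9C): reg=0x8D
After byte 6 (0x75): reg=0xE6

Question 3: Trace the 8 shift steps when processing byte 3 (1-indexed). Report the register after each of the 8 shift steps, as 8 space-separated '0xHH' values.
After byte 1 (0x69): reg=0x18
After byte 2 (0xAC): reg=0x05
Register before byte 3: 0x05
After XOR with byte 0xF4: 0xF1

Answer: 0xE5 0xCD 0x9D 0x3D 0x7A 0xF4 0xEF 0xD9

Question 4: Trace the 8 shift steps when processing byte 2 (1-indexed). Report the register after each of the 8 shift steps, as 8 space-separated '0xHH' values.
Answer: 0x6F 0xDE 0xBB 0x71 0xE2 0xC3 0x81 0x05

Derivation:
After byte 1 (0x69): reg=0x18
Register before byte 2: 0x18
After XOR with byte 0xAC: 0xB4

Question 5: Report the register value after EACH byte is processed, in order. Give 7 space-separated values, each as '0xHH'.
0x18 0x05 0xD9 0x71 0x8D 0xE6 0xED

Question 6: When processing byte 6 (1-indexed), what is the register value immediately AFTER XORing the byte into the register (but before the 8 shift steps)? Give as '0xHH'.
Answer: 0xF8

Derivation:
Register before byte 6: 0x8D
Byte 6: 0x75
0x8D XOR 0x75 = 0xF8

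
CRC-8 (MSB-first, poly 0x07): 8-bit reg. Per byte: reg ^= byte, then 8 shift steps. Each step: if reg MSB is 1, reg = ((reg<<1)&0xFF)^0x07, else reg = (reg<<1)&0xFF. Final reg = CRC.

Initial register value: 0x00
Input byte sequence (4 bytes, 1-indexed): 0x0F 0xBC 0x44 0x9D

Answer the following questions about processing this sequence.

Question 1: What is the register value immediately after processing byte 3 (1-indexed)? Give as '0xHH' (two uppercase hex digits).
After byte 1 (0x0F): reg=0x2D
After byte 2 (0xBC): reg=0xFE
After byte 3 (0x44): reg=0x2F

Answer: 0x2F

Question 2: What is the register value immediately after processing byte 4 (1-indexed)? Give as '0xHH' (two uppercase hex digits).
Answer: 0x17

Derivation:
After byte 1 (0x0F): reg=0x2D
After byte 2 (0xBC): reg=0xFE
After byte 3 (0x44): reg=0x2F
After byte 4 (0x9D): reg=0x17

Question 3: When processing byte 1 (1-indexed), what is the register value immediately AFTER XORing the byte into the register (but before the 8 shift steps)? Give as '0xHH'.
Register before byte 1: 0x00
Byte 1: 0x0F
0x00 XOR 0x0F = 0x0F

Answer: 0x0F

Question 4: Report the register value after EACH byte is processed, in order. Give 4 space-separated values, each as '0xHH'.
0x2D 0xFE 0x2F 0x17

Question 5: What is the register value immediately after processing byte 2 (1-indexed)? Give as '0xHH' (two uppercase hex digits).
After byte 1 (0x0F): reg=0x2D
After byte 2 (0xBC): reg=0xFE

Answer: 0xFE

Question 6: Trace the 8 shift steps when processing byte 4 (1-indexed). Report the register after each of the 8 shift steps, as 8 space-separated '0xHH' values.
Answer: 0x63 0xC6 0x8B 0x11 0x22 0x44 0x88 0x17

Derivation:
After byte 1 (0x0F): reg=0x2D
After byte 2 (0xBC): reg=0xFE
After byte 3 (0x44): reg=0x2F
Register before byte 4: 0x2F
After XOR with byte 0x9D: 0xB2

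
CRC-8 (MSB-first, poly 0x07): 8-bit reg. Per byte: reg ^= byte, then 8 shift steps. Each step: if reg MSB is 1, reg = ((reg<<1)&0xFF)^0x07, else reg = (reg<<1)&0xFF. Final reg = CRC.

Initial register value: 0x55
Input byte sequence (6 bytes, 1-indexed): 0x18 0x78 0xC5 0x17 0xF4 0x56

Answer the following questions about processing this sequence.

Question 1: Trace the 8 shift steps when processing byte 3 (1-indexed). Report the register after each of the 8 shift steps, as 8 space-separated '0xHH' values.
Answer: 0x30 0x60 0xC0 0x87 0x09 0x12 0x24 0x48

Derivation:
After byte 1 (0x18): reg=0xE4
After byte 2 (0x78): reg=0xDD
Register before byte 3: 0xDD
After XOR with byte 0xC5: 0x18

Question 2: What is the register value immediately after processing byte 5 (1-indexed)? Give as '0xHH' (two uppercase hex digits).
Answer: 0x0D

Derivation:
After byte 1 (0x18): reg=0xE4
After byte 2 (0x78): reg=0xDD
After byte 3 (0xC5): reg=0x48
After byte 4 (0x17): reg=0x9A
After byte 5 (0xF4): reg=0x0D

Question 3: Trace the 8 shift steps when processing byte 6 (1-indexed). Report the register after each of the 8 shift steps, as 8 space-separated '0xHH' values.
After byte 1 (0x18): reg=0xE4
After byte 2 (0x78): reg=0xDD
After byte 3 (0xC5): reg=0x48
After byte 4 (0x17): reg=0x9A
After byte 5 (0xF4): reg=0x0D
Register before byte 6: 0x0D
After XOR with byte 0x56: 0x5B

Answer: 0xB6 0x6B 0xD6 0xAB 0x51 0xA2 0x43 0x86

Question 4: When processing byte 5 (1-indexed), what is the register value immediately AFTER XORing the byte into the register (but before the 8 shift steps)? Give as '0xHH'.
Answer: 0x6E

Derivation:
Register before byte 5: 0x9A
Byte 5: 0xF4
0x9A XOR 0xF4 = 0x6E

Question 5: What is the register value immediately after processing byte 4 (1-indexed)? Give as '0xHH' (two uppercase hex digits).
After byte 1 (0x18): reg=0xE4
After byte 2 (0x78): reg=0xDD
After byte 3 (0xC5): reg=0x48
After byte 4 (0x17): reg=0x9A

Answer: 0x9A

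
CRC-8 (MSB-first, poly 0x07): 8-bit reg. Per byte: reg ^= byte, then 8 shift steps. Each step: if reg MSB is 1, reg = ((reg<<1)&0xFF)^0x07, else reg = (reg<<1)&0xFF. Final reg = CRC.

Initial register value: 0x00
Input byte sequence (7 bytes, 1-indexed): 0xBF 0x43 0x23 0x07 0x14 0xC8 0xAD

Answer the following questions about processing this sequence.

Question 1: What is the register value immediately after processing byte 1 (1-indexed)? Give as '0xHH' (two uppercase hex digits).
After byte 1 (0xBF): reg=0x34

Answer: 0x34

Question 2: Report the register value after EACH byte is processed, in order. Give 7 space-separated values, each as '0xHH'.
0x34 0x42 0x20 0xF5 0xA9 0x20 0xAA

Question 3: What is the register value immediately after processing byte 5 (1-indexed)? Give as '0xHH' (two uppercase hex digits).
After byte 1 (0xBF): reg=0x34
After byte 2 (0x43): reg=0x42
After byte 3 (0x23): reg=0x20
After byte 4 (0x07): reg=0xF5
After byte 5 (0x14): reg=0xA9

Answer: 0xA9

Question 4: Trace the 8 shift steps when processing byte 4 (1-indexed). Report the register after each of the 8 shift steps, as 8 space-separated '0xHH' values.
After byte 1 (0xBF): reg=0x34
After byte 2 (0x43): reg=0x42
After byte 3 (0x23): reg=0x20
Register before byte 4: 0x20
After XOR with byte 0x07: 0x27

Answer: 0x4E 0x9C 0x3F 0x7E 0xFC 0xFF 0xF9 0xF5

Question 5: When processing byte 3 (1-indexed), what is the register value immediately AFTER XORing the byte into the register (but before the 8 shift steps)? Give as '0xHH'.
Register before byte 3: 0x42
Byte 3: 0x23
0x42 XOR 0x23 = 0x61

Answer: 0x61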